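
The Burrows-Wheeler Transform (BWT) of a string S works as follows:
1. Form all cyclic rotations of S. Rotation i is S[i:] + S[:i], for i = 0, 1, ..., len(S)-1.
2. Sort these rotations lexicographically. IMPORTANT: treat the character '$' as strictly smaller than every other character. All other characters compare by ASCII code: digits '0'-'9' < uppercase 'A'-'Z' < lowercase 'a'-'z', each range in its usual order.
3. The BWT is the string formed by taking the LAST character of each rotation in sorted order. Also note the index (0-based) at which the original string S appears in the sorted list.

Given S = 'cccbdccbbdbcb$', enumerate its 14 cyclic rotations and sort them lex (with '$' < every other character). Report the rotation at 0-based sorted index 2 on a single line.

All 14 rotations (rotation i = S[i:]+S[:i]):
  rot[0] = cccbdccbbdbcb$
  rot[1] = ccbdccbbdbcb$c
  rot[2] = cbdccbbdbcb$cc
  rot[3] = bdccbbdbcb$ccc
  rot[4] = dccbbdbcb$cccb
  rot[5] = ccbbdbcb$cccbd
  rot[6] = cbbdbcb$cccbdc
  rot[7] = bbdbcb$cccbdcc
  rot[8] = bdbcb$cccbdccb
  rot[9] = dbcb$cccbdccbb
  rot[10] = bcb$cccbdccbbd
  rot[11] = cb$cccbdccbbdb
  rot[12] = b$cccbdccbbdbc
  rot[13] = $cccbdccbbdbcb
Sorted (with $ < everything):
  sorted[0] = $cccbdccbbdbcb
  sorted[1] = b$cccbdccbbdbc
  sorted[2] = bbdbcb$cccbdcc
  sorted[3] = bcb$cccbdccbbd
  sorted[4] = bdbcb$cccbdccb
  sorted[5] = bdccbbdbcb$ccc
  sorted[6] = cb$cccbdccbbdb
  sorted[7] = cbbdbcb$cccbdc
  sorted[8] = cbdccbbdbcb$cc
  sorted[9] = ccbbdbcb$cccbd
  sorted[10] = ccbdccbbdbcb$c
  sorted[11] = cccbdccbbdbcb$
  sorted[12] = dbcb$cccbdccbb
  sorted[13] = dccbbdbcb$cccb
sorted[2] = bbdbcb$cccbdcc

Answer: bbdbcb$cccbdcc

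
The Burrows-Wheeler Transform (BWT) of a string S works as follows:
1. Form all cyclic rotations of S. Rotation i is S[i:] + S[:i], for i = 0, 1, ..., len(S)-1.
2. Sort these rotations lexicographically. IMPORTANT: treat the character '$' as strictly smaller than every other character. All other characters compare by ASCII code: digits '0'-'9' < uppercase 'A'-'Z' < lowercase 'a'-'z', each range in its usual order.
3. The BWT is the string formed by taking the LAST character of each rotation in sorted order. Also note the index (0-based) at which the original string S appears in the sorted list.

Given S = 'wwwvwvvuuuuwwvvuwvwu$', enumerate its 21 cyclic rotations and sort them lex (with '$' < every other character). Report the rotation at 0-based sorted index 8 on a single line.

All 21 rotations (rotation i = S[i:]+S[:i]):
  rot[0] = wwwvwvvuuuuwwvvuwvwu$
  rot[1] = wwvwvvuuuuwwvvuwvwu$w
  rot[2] = wvwvvuuuuwwvvuwvwu$ww
  rot[3] = vwvvuuuuwwvvuwvwu$www
  rot[4] = wvvuuuuwwvvuwvwu$wwwv
  rot[5] = vvuuuuwwvvuwvwu$wwwvw
  rot[6] = vuuuuwwvvuwvwu$wwwvwv
  rot[7] = uuuuwwvvuwvwu$wwwvwvv
  rot[8] = uuuwwvvuwvwu$wwwvwvvu
  rot[9] = uuwwvvuwvwu$wwwvwvvuu
  rot[10] = uwwvvuwvwu$wwwvwvvuuu
  rot[11] = wwvvuwvwu$wwwvwvvuuuu
  rot[12] = wvvuwvwu$wwwvwvvuuuuw
  rot[13] = vvuwvwu$wwwvwvvuuuuww
  rot[14] = vuwvwu$wwwvwvvuuuuwwv
  rot[15] = uwvwu$wwwvwvvuuuuwwvv
  rot[16] = wvwu$wwwvwvvuuuuwwvvu
  rot[17] = vwu$wwwvwvvuuuuwwvvuw
  rot[18] = wu$wwwvwvvuuuuwwvvuwv
  rot[19] = u$wwwvwvvuuuuwwvvuwvw
  rot[20] = $wwwvwvvuuuuwwvvuwvwu
Sorted (with $ < everything):
  sorted[0] = $wwwvwvvuuuuwwvvuwvwu
  sorted[1] = u$wwwvwvvuuuuwwvvuwvw
  sorted[2] = uuuuwwvvuwvwu$wwwvwvv
  sorted[3] = uuuwwvvuwvwu$wwwvwvvu
  sorted[4] = uuwwvvuwvwu$wwwvwvvuu
  sorted[5] = uwvwu$wwwvwvvuuuuwwvv
  sorted[6] = uwwvvuwvwu$wwwvwvvuuu
  sorted[7] = vuuuuwwvvuwvwu$wwwvwv
  sorted[8] = vuwvwu$wwwvwvvuuuuwwv
  sorted[9] = vvuuuuwwvvuwvwu$wwwvw
  sorted[10] = vvuwvwu$wwwvwvvuuuuww
  sorted[11] = vwu$wwwvwvvuuuuwwvvuw
  sorted[12] = vwvvuuuuwwvvuwvwu$www
  sorted[13] = wu$wwwvwvvuuuuwwvvuwv
  sorted[14] = wvvuuuuwwvvuwvwu$wwwv
  sorted[15] = wvvuwvwu$wwwvwvvuuuuw
  sorted[16] = wvwu$wwwvwvvuuuuwwvvu
  sorted[17] = wvwvvuuuuwwvvuwvwu$ww
  sorted[18] = wwvvuwvwu$wwwvwvvuuuu
  sorted[19] = wwvwvvuuuuwwvvuwvwu$w
  sorted[20] = wwwvwvvuuuuwwvvuwvwu$
sorted[8] = vuwvwu$wwwvwvvuuuuwwv

Answer: vuwvwu$wwwvwvvuuuuwwv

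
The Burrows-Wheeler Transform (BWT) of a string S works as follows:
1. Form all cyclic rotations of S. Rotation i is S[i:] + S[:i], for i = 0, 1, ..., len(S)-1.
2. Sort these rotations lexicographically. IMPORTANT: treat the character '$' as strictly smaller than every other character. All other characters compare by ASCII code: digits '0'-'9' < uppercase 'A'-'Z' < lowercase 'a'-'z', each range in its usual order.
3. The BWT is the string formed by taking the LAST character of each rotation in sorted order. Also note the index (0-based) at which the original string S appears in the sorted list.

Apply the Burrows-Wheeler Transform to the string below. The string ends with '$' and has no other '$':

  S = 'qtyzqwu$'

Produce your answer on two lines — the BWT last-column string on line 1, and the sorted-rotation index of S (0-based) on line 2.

Answer: u$zqwqty
1

Derivation:
All 8 rotations (rotation i = S[i:]+S[:i]):
  rot[0] = qtyzqwu$
  rot[1] = tyzqwu$q
  rot[2] = yzqwu$qt
  rot[3] = zqwu$qty
  rot[4] = qwu$qtyz
  rot[5] = wu$qtyzq
  rot[6] = u$qtyzqw
  rot[7] = $qtyzqwu
Sorted (with $ < everything):
  sorted[0] = $qtyzqwu  (last char: 'u')
  sorted[1] = qtyzqwu$  (last char: '$')
  sorted[2] = qwu$qtyz  (last char: 'z')
  sorted[3] = tyzqwu$q  (last char: 'q')
  sorted[4] = u$qtyzqw  (last char: 'w')
  sorted[5] = wu$qtyzq  (last char: 'q')
  sorted[6] = yzqwu$qt  (last char: 't')
  sorted[7] = zqwu$qty  (last char: 'y')
Last column: u$zqwqty
Original string S is at sorted index 1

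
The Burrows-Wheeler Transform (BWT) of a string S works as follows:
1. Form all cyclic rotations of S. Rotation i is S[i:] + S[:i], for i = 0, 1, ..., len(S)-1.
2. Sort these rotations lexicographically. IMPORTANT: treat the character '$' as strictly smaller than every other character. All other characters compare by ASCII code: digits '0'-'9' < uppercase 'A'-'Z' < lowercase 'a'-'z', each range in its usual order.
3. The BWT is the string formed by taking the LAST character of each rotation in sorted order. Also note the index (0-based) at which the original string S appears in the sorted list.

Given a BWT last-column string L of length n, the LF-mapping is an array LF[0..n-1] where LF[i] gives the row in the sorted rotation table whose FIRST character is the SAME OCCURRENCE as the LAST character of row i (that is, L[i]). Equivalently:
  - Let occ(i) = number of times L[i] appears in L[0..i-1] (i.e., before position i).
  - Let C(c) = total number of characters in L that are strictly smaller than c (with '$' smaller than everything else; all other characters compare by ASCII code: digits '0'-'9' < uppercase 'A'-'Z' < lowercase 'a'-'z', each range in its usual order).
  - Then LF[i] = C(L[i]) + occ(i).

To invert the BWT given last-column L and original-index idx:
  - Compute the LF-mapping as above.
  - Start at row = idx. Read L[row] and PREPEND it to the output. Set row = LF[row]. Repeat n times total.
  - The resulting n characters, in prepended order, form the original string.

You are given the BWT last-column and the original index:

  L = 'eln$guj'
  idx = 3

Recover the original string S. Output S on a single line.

Answer: jungle$

Derivation:
LF mapping: 1 4 5 0 2 6 3
Walk LF starting at row 3, prepending L[row]:
  step 1: row=3, L[3]='$', prepend. Next row=LF[3]=0
  step 2: row=0, L[0]='e', prepend. Next row=LF[0]=1
  step 3: row=1, L[1]='l', prepend. Next row=LF[1]=4
  step 4: row=4, L[4]='g', prepend. Next row=LF[4]=2
  step 5: row=2, L[2]='n', prepend. Next row=LF[2]=5
  step 6: row=5, L[5]='u', prepend. Next row=LF[5]=6
  step 7: row=6, L[6]='j', prepend. Next row=LF[6]=3
Reversed output: jungle$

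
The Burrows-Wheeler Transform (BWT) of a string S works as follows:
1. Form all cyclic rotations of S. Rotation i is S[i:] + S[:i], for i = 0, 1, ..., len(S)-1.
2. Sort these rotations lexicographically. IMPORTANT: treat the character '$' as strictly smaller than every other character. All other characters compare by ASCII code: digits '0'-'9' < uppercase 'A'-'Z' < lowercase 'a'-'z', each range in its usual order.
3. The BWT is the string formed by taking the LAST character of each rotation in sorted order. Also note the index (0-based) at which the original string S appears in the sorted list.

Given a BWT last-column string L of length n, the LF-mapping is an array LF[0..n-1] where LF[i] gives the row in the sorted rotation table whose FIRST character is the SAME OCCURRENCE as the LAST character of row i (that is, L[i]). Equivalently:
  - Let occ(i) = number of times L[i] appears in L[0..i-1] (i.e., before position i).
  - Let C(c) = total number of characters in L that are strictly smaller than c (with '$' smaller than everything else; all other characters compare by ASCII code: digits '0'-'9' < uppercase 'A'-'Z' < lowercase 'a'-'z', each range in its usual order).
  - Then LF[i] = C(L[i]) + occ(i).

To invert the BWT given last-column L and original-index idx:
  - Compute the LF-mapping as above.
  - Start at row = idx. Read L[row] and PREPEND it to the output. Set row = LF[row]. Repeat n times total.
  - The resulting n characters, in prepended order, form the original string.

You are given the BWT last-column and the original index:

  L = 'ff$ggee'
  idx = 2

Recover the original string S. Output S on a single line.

LF mapping: 3 4 0 5 6 1 2
Walk LF starting at row 2, prepending L[row]:
  step 1: row=2, L[2]='$', prepend. Next row=LF[2]=0
  step 2: row=0, L[0]='f', prepend. Next row=LF[0]=3
  step 3: row=3, L[3]='g', prepend. Next row=LF[3]=5
  step 4: row=5, L[5]='e', prepend. Next row=LF[5]=1
  step 5: row=1, L[1]='f', prepend. Next row=LF[1]=4
  step 6: row=4, L[4]='g', prepend. Next row=LF[4]=6
  step 7: row=6, L[6]='e', prepend. Next row=LF[6]=2
Reversed output: egfegf$

Answer: egfegf$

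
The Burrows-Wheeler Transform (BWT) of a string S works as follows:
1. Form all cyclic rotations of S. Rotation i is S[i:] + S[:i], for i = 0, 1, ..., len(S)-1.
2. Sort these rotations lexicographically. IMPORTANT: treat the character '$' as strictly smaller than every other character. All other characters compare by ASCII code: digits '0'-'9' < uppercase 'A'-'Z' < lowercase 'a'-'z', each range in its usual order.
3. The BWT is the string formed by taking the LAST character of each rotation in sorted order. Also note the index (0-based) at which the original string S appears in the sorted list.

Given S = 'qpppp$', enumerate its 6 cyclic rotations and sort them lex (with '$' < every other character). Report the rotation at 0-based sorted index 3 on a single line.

All 6 rotations (rotation i = S[i:]+S[:i]):
  rot[0] = qpppp$
  rot[1] = pppp$q
  rot[2] = ppp$qp
  rot[3] = pp$qpp
  rot[4] = p$qppp
  rot[5] = $qpppp
Sorted (with $ < everything):
  sorted[0] = $qpppp
  sorted[1] = p$qppp
  sorted[2] = pp$qpp
  sorted[3] = ppp$qp
  sorted[4] = pppp$q
  sorted[5] = qpppp$
sorted[3] = ppp$qp

Answer: ppp$qp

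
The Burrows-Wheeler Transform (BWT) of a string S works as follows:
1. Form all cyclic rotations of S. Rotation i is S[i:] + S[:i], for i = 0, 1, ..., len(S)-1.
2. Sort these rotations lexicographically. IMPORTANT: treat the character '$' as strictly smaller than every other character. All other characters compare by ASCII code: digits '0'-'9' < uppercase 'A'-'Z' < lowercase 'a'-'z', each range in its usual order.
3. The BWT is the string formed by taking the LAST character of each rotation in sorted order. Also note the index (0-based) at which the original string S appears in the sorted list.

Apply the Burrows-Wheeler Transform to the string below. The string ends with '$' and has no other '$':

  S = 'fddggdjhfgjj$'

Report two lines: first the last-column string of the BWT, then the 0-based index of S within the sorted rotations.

All 13 rotations (rotation i = S[i:]+S[:i]):
  rot[0] = fddggdjhfgjj$
  rot[1] = ddggdjhfgjj$f
  rot[2] = dggdjhfgjj$fd
  rot[3] = ggdjhfgjj$fdd
  rot[4] = gdjhfgjj$fddg
  rot[5] = djhfgjj$fddgg
  rot[6] = jhfgjj$fddggd
  rot[7] = hfgjj$fddggdj
  rot[8] = fgjj$fddggdjh
  rot[9] = gjj$fddggdjhf
  rot[10] = jj$fddggdjhfg
  rot[11] = j$fddggdjhfgj
  rot[12] = $fddggdjhfgjj
Sorted (with $ < everything):
  sorted[0] = $fddggdjhfgjj  (last char: 'j')
  sorted[1] = ddggdjhfgjj$f  (last char: 'f')
  sorted[2] = dggdjhfgjj$fd  (last char: 'd')
  sorted[3] = djhfgjj$fddgg  (last char: 'g')
  sorted[4] = fddggdjhfgjj$  (last char: '$')
  sorted[5] = fgjj$fddggdjh  (last char: 'h')
  sorted[6] = gdjhfgjj$fddg  (last char: 'g')
  sorted[7] = ggdjhfgjj$fdd  (last char: 'd')
  sorted[8] = gjj$fddggdjhf  (last char: 'f')
  sorted[9] = hfgjj$fddggdj  (last char: 'j')
  sorted[10] = j$fddggdjhfgj  (last char: 'j')
  sorted[11] = jhfgjj$fddggd  (last char: 'd')
  sorted[12] = jj$fddggdjhfg  (last char: 'g')
Last column: jfdg$hgdfjjdg
Original string S is at sorted index 4

Answer: jfdg$hgdfjjdg
4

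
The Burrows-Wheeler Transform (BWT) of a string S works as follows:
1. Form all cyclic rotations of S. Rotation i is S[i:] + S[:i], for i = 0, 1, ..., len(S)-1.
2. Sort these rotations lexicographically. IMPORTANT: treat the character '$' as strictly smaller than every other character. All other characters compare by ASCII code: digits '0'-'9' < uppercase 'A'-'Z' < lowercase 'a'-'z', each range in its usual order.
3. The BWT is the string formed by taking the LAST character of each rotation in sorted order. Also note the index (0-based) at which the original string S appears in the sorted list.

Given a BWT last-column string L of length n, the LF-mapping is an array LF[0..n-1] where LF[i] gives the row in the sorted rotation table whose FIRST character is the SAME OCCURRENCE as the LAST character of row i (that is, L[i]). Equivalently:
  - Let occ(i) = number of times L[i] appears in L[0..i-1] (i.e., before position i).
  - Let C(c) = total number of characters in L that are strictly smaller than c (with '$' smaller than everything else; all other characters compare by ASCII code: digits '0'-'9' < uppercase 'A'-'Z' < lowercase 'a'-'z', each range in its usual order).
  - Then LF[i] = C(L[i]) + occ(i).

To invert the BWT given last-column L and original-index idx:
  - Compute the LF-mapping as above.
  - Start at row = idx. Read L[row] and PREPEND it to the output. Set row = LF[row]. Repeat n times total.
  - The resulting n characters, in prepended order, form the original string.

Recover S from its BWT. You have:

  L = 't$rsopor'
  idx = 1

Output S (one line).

Answer: orosprt$

Derivation:
LF mapping: 7 0 4 6 1 3 2 5
Walk LF starting at row 1, prepending L[row]:
  step 1: row=1, L[1]='$', prepend. Next row=LF[1]=0
  step 2: row=0, L[0]='t', prepend. Next row=LF[0]=7
  step 3: row=7, L[7]='r', prepend. Next row=LF[7]=5
  step 4: row=5, L[5]='p', prepend. Next row=LF[5]=3
  step 5: row=3, L[3]='s', prepend. Next row=LF[3]=6
  step 6: row=6, L[6]='o', prepend. Next row=LF[6]=2
  step 7: row=2, L[2]='r', prepend. Next row=LF[2]=4
  step 8: row=4, L[4]='o', prepend. Next row=LF[4]=1
Reversed output: orosprt$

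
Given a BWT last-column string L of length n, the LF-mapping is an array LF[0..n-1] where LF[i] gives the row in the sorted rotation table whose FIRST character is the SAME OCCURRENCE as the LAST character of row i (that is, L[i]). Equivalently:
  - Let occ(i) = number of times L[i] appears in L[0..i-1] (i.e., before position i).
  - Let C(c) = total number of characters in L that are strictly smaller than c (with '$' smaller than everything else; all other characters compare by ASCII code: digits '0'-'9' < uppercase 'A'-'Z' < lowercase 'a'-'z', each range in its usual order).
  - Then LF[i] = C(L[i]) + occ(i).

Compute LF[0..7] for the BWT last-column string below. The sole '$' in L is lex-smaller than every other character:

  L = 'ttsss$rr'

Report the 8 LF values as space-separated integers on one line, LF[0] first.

Answer: 6 7 3 4 5 0 1 2

Derivation:
Char counts: '$':1, 'r':2, 's':3, 't':2
C (first-col start): C('$')=0, C('r')=1, C('s')=3, C('t')=6
L[0]='t': occ=0, LF[0]=C('t')+0=6+0=6
L[1]='t': occ=1, LF[1]=C('t')+1=6+1=7
L[2]='s': occ=0, LF[2]=C('s')+0=3+0=3
L[3]='s': occ=1, LF[3]=C('s')+1=3+1=4
L[4]='s': occ=2, LF[4]=C('s')+2=3+2=5
L[5]='$': occ=0, LF[5]=C('$')+0=0+0=0
L[6]='r': occ=0, LF[6]=C('r')+0=1+0=1
L[7]='r': occ=1, LF[7]=C('r')+1=1+1=2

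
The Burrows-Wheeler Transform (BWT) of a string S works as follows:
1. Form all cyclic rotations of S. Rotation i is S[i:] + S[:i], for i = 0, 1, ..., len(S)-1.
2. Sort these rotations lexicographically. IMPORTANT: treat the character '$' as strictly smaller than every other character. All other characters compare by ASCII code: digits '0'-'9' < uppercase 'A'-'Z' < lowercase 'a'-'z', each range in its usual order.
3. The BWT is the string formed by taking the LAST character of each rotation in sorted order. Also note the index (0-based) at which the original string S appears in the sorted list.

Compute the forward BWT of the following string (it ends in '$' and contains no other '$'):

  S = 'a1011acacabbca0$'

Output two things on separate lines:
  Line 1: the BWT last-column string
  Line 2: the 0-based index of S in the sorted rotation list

All 16 rotations (rotation i = S[i:]+S[:i]):
  rot[0] = a1011acacabbca0$
  rot[1] = 1011acacabbca0$a
  rot[2] = 011acacabbca0$a1
  rot[3] = 11acacabbca0$a10
  rot[4] = 1acacabbca0$a101
  rot[5] = acacabbca0$a1011
  rot[6] = cacabbca0$a1011a
  rot[7] = acabbca0$a1011ac
  rot[8] = cabbca0$a1011aca
  rot[9] = abbca0$a1011acac
  rot[10] = bbca0$a1011acaca
  rot[11] = bca0$a1011acacab
  rot[12] = ca0$a1011acacabb
  rot[13] = a0$a1011acacabbc
  rot[14] = 0$a1011acacabbca
  rot[15] = $a1011acacabbca0
Sorted (with $ < everything):
  sorted[0] = $a1011acacabbca0  (last char: '0')
  sorted[1] = 0$a1011acacabbca  (last char: 'a')
  sorted[2] = 011acacabbca0$a1  (last char: '1')
  sorted[3] = 1011acacabbca0$a  (last char: 'a')
  sorted[4] = 11acacabbca0$a10  (last char: '0')
  sorted[5] = 1acacabbca0$a101  (last char: '1')
  sorted[6] = a0$a1011acacabbc  (last char: 'c')
  sorted[7] = a1011acacabbca0$  (last char: '$')
  sorted[8] = abbca0$a1011acac  (last char: 'c')
  sorted[9] = acabbca0$a1011ac  (last char: 'c')
  sorted[10] = acacabbca0$a1011  (last char: '1')
  sorted[11] = bbca0$a1011acaca  (last char: 'a')
  sorted[12] = bca0$a1011acacab  (last char: 'b')
  sorted[13] = ca0$a1011acacabb  (last char: 'b')
  sorted[14] = cabbca0$a1011aca  (last char: 'a')
  sorted[15] = cacabbca0$a1011a  (last char: 'a')
Last column: 0a1a01c$cc1abbaa
Original string S is at sorted index 7

Answer: 0a1a01c$cc1abbaa
7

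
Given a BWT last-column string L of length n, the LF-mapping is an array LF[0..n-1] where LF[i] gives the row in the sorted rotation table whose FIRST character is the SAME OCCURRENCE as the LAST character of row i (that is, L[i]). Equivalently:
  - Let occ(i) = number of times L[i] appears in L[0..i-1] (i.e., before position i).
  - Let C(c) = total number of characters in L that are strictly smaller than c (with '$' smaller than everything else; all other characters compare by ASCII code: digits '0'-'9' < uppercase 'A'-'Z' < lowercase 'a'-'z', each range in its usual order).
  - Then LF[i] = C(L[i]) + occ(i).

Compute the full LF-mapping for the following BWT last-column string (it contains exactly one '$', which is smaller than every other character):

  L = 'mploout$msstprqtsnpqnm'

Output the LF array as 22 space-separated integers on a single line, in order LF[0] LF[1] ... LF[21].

Char counts: '$':1, 'l':1, 'm':3, 'n':2, 'o':2, 'p':3, 'q':2, 'r':1, 's':3, 't':3, 'u':1
C (first-col start): C('$')=0, C('l')=1, C('m')=2, C('n')=5, C('o')=7, C('p')=9, C('q')=12, C('r')=14, C('s')=15, C('t')=18, C('u')=21
L[0]='m': occ=0, LF[0]=C('m')+0=2+0=2
L[1]='p': occ=0, LF[1]=C('p')+0=9+0=9
L[2]='l': occ=0, LF[2]=C('l')+0=1+0=1
L[3]='o': occ=0, LF[3]=C('o')+0=7+0=7
L[4]='o': occ=1, LF[4]=C('o')+1=7+1=8
L[5]='u': occ=0, LF[5]=C('u')+0=21+0=21
L[6]='t': occ=0, LF[6]=C('t')+0=18+0=18
L[7]='$': occ=0, LF[7]=C('$')+0=0+0=0
L[8]='m': occ=1, LF[8]=C('m')+1=2+1=3
L[9]='s': occ=0, LF[9]=C('s')+0=15+0=15
L[10]='s': occ=1, LF[10]=C('s')+1=15+1=16
L[11]='t': occ=1, LF[11]=C('t')+1=18+1=19
L[12]='p': occ=1, LF[12]=C('p')+1=9+1=10
L[13]='r': occ=0, LF[13]=C('r')+0=14+0=14
L[14]='q': occ=0, LF[14]=C('q')+0=12+0=12
L[15]='t': occ=2, LF[15]=C('t')+2=18+2=20
L[16]='s': occ=2, LF[16]=C('s')+2=15+2=17
L[17]='n': occ=0, LF[17]=C('n')+0=5+0=5
L[18]='p': occ=2, LF[18]=C('p')+2=9+2=11
L[19]='q': occ=1, LF[19]=C('q')+1=12+1=13
L[20]='n': occ=1, LF[20]=C('n')+1=5+1=6
L[21]='m': occ=2, LF[21]=C('m')+2=2+2=4

Answer: 2 9 1 7 8 21 18 0 3 15 16 19 10 14 12 20 17 5 11 13 6 4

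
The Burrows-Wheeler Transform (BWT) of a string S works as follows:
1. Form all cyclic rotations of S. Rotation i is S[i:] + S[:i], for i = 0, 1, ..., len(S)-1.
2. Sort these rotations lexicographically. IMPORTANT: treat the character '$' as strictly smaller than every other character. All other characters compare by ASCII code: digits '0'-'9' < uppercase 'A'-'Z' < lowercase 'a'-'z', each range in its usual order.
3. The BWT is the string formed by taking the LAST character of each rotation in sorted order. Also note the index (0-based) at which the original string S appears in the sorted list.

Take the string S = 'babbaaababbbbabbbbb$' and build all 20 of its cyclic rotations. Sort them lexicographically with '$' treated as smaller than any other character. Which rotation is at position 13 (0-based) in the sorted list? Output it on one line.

Answer: bbaaababbbbabbbbb$ba

Derivation:
All 20 rotations (rotation i = S[i:]+S[:i]):
  rot[0] = babbaaababbbbabbbbb$
  rot[1] = abbaaababbbbabbbbb$b
  rot[2] = bbaaababbbbabbbbb$ba
  rot[3] = baaababbbbabbbbb$bab
  rot[4] = aaababbbbabbbbb$babb
  rot[5] = aababbbbabbbbb$babba
  rot[6] = ababbbbabbbbb$babbaa
  rot[7] = babbbbabbbbb$babbaaa
  rot[8] = abbbbabbbbb$babbaaab
  rot[9] = bbbbabbbbb$babbaaaba
  rot[10] = bbbabbbbb$babbaaabab
  rot[11] = bbabbbbb$babbaaababb
  rot[12] = babbbbb$babbaaababbb
  rot[13] = abbbbb$babbaaababbbb
  rot[14] = bbbbb$babbaaababbbba
  rot[15] = bbbb$babbaaababbbbab
  rot[16] = bbb$babbaaababbbbabb
  rot[17] = bb$babbaaababbbbabbb
  rot[18] = b$babbaaababbbbabbbb
  rot[19] = $babbaaababbbbabbbbb
Sorted (with $ < everything):
  sorted[0] = $babbaaababbbbabbbbb
  sorted[1] = aaababbbbabbbbb$babb
  sorted[2] = aababbbbabbbbb$babba
  sorted[3] = ababbbbabbbbb$babbaa
  sorted[4] = abbaaababbbbabbbbb$b
  sorted[5] = abbbbabbbbb$babbaaab
  sorted[6] = abbbbb$babbaaababbbb
  sorted[7] = b$babbaaababbbbabbbb
  sorted[8] = baaababbbbabbbbb$bab
  sorted[9] = babbaaababbbbabbbbb$
  sorted[10] = babbbbabbbbb$babbaaa
  sorted[11] = babbbbb$babbaaababbb
  sorted[12] = bb$babbaaababbbbabbb
  sorted[13] = bbaaababbbbabbbbb$ba
  sorted[14] = bbabbbbb$babbaaababb
  sorted[15] = bbb$babbaaababbbbabb
  sorted[16] = bbbabbbbb$babbaaabab
  sorted[17] = bbbb$babbaaababbbbab
  sorted[18] = bbbbabbbbb$babbaaaba
  sorted[19] = bbbbb$babbaaababbbba
sorted[13] = bbaaababbbbabbbbb$ba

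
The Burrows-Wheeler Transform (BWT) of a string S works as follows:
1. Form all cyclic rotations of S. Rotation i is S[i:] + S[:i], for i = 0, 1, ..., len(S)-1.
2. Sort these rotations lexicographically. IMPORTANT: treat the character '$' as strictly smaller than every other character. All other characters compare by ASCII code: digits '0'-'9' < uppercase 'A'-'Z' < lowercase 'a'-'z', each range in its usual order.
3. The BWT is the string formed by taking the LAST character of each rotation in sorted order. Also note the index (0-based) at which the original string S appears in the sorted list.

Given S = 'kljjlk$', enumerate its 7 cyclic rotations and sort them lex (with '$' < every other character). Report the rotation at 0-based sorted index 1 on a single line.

All 7 rotations (rotation i = S[i:]+S[:i]):
  rot[0] = kljjlk$
  rot[1] = ljjlk$k
  rot[2] = jjlk$kl
  rot[3] = jlk$klj
  rot[4] = lk$kljj
  rot[5] = k$kljjl
  rot[6] = $kljjlk
Sorted (with $ < everything):
  sorted[0] = $kljjlk
  sorted[1] = jjlk$kl
  sorted[2] = jlk$klj
  sorted[3] = k$kljjl
  sorted[4] = kljjlk$
  sorted[5] = ljjlk$k
  sorted[6] = lk$kljj
sorted[1] = jjlk$kl

Answer: jjlk$kl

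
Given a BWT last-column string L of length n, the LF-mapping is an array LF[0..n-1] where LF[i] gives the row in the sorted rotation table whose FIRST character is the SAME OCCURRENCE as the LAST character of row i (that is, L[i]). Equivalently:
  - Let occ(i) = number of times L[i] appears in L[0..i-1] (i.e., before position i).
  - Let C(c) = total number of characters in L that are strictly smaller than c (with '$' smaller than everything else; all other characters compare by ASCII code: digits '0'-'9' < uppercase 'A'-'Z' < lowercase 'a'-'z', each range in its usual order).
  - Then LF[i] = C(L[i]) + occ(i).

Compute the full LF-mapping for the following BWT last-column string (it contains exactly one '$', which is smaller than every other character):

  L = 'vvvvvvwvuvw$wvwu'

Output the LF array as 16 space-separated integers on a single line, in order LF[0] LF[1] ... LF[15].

Answer: 3 4 5 6 7 8 12 9 1 10 13 0 14 11 15 2

Derivation:
Char counts: '$':1, 'u':2, 'v':9, 'w':4
C (first-col start): C('$')=0, C('u')=1, C('v')=3, C('w')=12
L[0]='v': occ=0, LF[0]=C('v')+0=3+0=3
L[1]='v': occ=1, LF[1]=C('v')+1=3+1=4
L[2]='v': occ=2, LF[2]=C('v')+2=3+2=5
L[3]='v': occ=3, LF[3]=C('v')+3=3+3=6
L[4]='v': occ=4, LF[4]=C('v')+4=3+4=7
L[5]='v': occ=5, LF[5]=C('v')+5=3+5=8
L[6]='w': occ=0, LF[6]=C('w')+0=12+0=12
L[7]='v': occ=6, LF[7]=C('v')+6=3+6=9
L[8]='u': occ=0, LF[8]=C('u')+0=1+0=1
L[9]='v': occ=7, LF[9]=C('v')+7=3+7=10
L[10]='w': occ=1, LF[10]=C('w')+1=12+1=13
L[11]='$': occ=0, LF[11]=C('$')+0=0+0=0
L[12]='w': occ=2, LF[12]=C('w')+2=12+2=14
L[13]='v': occ=8, LF[13]=C('v')+8=3+8=11
L[14]='w': occ=3, LF[14]=C('w')+3=12+3=15
L[15]='u': occ=1, LF[15]=C('u')+1=1+1=2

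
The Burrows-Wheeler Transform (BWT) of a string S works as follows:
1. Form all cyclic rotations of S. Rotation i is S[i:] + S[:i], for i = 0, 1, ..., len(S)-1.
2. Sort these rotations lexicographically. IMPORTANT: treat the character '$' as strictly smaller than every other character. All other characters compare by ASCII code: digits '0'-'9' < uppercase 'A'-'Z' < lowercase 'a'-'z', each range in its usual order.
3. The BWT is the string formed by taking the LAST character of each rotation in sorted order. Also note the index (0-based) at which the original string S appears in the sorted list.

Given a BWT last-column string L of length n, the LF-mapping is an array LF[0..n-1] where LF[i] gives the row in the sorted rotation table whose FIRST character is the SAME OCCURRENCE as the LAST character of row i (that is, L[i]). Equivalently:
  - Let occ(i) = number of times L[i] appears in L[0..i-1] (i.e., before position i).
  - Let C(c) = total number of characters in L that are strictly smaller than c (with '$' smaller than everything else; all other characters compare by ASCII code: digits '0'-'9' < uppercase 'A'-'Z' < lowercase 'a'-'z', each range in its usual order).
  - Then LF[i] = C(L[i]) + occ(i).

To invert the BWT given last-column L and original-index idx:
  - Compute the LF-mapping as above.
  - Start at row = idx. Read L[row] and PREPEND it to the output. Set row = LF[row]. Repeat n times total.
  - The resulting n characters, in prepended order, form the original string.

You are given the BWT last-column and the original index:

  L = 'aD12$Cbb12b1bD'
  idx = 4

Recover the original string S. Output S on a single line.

LF mapping: 9 7 1 4 0 6 10 11 2 5 12 3 13 8
Walk LF starting at row 4, prepending L[row]:
  step 1: row=4, L[4]='$', prepend. Next row=LF[4]=0
  step 2: row=0, L[0]='a', prepend. Next row=LF[0]=9
  step 3: row=9, L[9]='2', prepend. Next row=LF[9]=5
  step 4: row=5, L[5]='C', prepend. Next row=LF[5]=6
  step 5: row=6, L[6]='b', prepend. Next row=LF[6]=10
  step 6: row=10, L[10]='b', prepend. Next row=LF[10]=12
  step 7: row=12, L[12]='b', prepend. Next row=LF[12]=13
  step 8: row=13, L[13]='D', prepend. Next row=LF[13]=8
  step 9: row=8, L[8]='1', prepend. Next row=LF[8]=2
  step 10: row=2, L[2]='1', prepend. Next row=LF[2]=1
  step 11: row=1, L[1]='D', prepend. Next row=LF[1]=7
  step 12: row=7, L[7]='b', prepend. Next row=LF[7]=11
  step 13: row=11, L[11]='1', prepend. Next row=LF[11]=3
  step 14: row=3, L[3]='2', prepend. Next row=LF[3]=4
Reversed output: 21bD11DbbbC2a$

Answer: 21bD11DbbbC2a$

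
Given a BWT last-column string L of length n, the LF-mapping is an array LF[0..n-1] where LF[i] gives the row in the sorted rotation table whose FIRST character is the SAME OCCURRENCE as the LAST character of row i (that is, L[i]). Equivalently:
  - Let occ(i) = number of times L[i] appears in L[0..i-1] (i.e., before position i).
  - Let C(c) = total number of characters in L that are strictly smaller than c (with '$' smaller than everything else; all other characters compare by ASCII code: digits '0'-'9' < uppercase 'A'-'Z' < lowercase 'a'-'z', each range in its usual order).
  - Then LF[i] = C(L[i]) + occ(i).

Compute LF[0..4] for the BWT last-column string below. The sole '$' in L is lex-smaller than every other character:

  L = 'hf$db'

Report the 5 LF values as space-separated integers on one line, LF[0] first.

Char counts: '$':1, 'b':1, 'd':1, 'f':1, 'h':1
C (first-col start): C('$')=0, C('b')=1, C('d')=2, C('f')=3, C('h')=4
L[0]='h': occ=0, LF[0]=C('h')+0=4+0=4
L[1]='f': occ=0, LF[1]=C('f')+0=3+0=3
L[2]='$': occ=0, LF[2]=C('$')+0=0+0=0
L[3]='d': occ=0, LF[3]=C('d')+0=2+0=2
L[4]='b': occ=0, LF[4]=C('b')+0=1+0=1

Answer: 4 3 0 2 1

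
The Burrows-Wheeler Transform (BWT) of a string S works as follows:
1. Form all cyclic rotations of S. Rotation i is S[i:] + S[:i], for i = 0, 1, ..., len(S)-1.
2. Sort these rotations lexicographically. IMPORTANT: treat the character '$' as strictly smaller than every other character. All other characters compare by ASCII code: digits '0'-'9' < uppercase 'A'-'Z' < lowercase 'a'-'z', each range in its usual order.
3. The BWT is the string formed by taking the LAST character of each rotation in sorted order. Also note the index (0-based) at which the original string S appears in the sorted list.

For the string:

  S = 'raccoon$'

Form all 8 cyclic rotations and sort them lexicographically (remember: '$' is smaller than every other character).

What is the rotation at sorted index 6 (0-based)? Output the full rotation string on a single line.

Answer: oon$racc

Derivation:
All 8 rotations (rotation i = S[i:]+S[:i]):
  rot[0] = raccoon$
  rot[1] = accoon$r
  rot[2] = ccoon$ra
  rot[3] = coon$rac
  rot[4] = oon$racc
  rot[5] = on$racco
  rot[6] = n$raccoo
  rot[7] = $raccoon
Sorted (with $ < everything):
  sorted[0] = $raccoon
  sorted[1] = accoon$r
  sorted[2] = ccoon$ra
  sorted[3] = coon$rac
  sorted[4] = n$raccoo
  sorted[5] = on$racco
  sorted[6] = oon$racc
  sorted[7] = raccoon$
sorted[6] = oon$racc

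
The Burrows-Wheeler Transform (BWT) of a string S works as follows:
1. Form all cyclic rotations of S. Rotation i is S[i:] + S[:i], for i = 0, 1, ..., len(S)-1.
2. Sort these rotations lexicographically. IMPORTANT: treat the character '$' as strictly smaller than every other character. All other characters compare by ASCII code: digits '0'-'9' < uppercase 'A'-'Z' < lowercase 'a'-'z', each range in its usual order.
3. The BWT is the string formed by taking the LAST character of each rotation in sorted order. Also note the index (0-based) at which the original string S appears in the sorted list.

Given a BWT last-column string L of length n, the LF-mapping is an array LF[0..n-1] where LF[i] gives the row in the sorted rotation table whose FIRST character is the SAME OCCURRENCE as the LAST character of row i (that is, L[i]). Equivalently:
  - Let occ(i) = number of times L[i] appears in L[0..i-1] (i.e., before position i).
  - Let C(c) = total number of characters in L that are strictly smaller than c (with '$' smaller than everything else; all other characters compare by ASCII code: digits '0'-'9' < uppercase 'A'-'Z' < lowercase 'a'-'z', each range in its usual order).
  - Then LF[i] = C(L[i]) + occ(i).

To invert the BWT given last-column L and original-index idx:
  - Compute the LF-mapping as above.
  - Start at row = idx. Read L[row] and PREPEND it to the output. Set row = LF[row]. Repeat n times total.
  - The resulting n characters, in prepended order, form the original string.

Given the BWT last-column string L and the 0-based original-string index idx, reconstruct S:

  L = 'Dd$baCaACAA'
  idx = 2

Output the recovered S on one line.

Answer: AbAdAaCCaD$

Derivation:
LF mapping: 6 10 0 9 7 4 8 1 5 2 3
Walk LF starting at row 2, prepending L[row]:
  step 1: row=2, L[2]='$', prepend. Next row=LF[2]=0
  step 2: row=0, L[0]='D', prepend. Next row=LF[0]=6
  step 3: row=6, L[6]='a', prepend. Next row=LF[6]=8
  step 4: row=8, L[8]='C', prepend. Next row=LF[8]=5
  step 5: row=5, L[5]='C', prepend. Next row=LF[5]=4
  step 6: row=4, L[4]='a', prepend. Next row=LF[4]=7
  step 7: row=7, L[7]='A', prepend. Next row=LF[7]=1
  step 8: row=1, L[1]='d', prepend. Next row=LF[1]=10
  step 9: row=10, L[10]='A', prepend. Next row=LF[10]=3
  step 10: row=3, L[3]='b', prepend. Next row=LF[3]=9
  step 11: row=9, L[9]='A', prepend. Next row=LF[9]=2
Reversed output: AbAdAaCCaD$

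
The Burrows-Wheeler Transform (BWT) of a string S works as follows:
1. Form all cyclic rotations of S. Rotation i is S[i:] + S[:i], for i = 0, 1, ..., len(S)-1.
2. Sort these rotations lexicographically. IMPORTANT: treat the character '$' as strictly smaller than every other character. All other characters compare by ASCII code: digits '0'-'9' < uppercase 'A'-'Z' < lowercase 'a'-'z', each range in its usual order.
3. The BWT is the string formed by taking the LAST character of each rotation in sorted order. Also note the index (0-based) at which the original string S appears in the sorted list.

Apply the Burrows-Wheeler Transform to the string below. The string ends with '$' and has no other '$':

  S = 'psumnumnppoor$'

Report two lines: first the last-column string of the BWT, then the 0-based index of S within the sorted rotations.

Answer: ruummpopn$opns
9

Derivation:
All 14 rotations (rotation i = S[i:]+S[:i]):
  rot[0] = psumnumnppoor$
  rot[1] = sumnumnppoor$p
  rot[2] = umnumnppoor$ps
  rot[3] = mnumnppoor$psu
  rot[4] = numnppoor$psum
  rot[5] = umnppoor$psumn
  rot[6] = mnppoor$psumnu
  rot[7] = nppoor$psumnum
  rot[8] = ppoor$psumnumn
  rot[9] = poor$psumnumnp
  rot[10] = oor$psumnumnpp
  rot[11] = or$psumnumnppo
  rot[12] = r$psumnumnppoo
  rot[13] = $psumnumnppoor
Sorted (with $ < everything):
  sorted[0] = $psumnumnppoor  (last char: 'r')
  sorted[1] = mnppoor$psumnu  (last char: 'u')
  sorted[2] = mnumnppoor$psu  (last char: 'u')
  sorted[3] = nppoor$psumnum  (last char: 'm')
  sorted[4] = numnppoor$psum  (last char: 'm')
  sorted[5] = oor$psumnumnpp  (last char: 'p')
  sorted[6] = or$psumnumnppo  (last char: 'o')
  sorted[7] = poor$psumnumnp  (last char: 'p')
  sorted[8] = ppoor$psumnumn  (last char: 'n')
  sorted[9] = psumnumnppoor$  (last char: '$')
  sorted[10] = r$psumnumnppoo  (last char: 'o')
  sorted[11] = sumnumnppoor$p  (last char: 'p')
  sorted[12] = umnppoor$psumn  (last char: 'n')
  sorted[13] = umnumnppoor$ps  (last char: 's')
Last column: ruummpopn$opns
Original string S is at sorted index 9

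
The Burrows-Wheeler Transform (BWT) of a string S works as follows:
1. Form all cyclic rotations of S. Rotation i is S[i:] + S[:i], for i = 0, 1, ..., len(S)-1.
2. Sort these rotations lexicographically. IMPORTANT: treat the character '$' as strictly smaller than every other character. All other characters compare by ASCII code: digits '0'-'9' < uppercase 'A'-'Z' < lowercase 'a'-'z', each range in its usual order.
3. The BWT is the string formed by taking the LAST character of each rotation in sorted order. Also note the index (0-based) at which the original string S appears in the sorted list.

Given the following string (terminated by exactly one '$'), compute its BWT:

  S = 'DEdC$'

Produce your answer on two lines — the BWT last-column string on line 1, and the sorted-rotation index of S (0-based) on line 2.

Answer: Cd$DE
2

Derivation:
All 5 rotations (rotation i = S[i:]+S[:i]):
  rot[0] = DEdC$
  rot[1] = EdC$D
  rot[2] = dC$DE
  rot[3] = C$DEd
  rot[4] = $DEdC
Sorted (with $ < everything):
  sorted[0] = $DEdC  (last char: 'C')
  sorted[1] = C$DEd  (last char: 'd')
  sorted[2] = DEdC$  (last char: '$')
  sorted[3] = EdC$D  (last char: 'D')
  sorted[4] = dC$DE  (last char: 'E')
Last column: Cd$DE
Original string S is at sorted index 2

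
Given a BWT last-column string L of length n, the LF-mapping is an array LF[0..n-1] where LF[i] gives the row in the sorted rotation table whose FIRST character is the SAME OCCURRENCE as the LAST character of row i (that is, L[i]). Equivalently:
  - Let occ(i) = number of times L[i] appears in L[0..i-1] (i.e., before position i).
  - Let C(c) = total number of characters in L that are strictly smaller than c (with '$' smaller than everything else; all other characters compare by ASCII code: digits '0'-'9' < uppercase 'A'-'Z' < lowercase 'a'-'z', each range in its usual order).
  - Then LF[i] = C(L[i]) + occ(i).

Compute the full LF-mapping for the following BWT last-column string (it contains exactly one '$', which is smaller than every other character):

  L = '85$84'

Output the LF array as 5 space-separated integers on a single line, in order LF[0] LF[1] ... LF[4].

Char counts: '$':1, '4':1, '5':1, '8':2
C (first-col start): C('$')=0, C('4')=1, C('5')=2, C('8')=3
L[0]='8': occ=0, LF[0]=C('8')+0=3+0=3
L[1]='5': occ=0, LF[1]=C('5')+0=2+0=2
L[2]='$': occ=0, LF[2]=C('$')+0=0+0=0
L[3]='8': occ=1, LF[3]=C('8')+1=3+1=4
L[4]='4': occ=0, LF[4]=C('4')+0=1+0=1

Answer: 3 2 0 4 1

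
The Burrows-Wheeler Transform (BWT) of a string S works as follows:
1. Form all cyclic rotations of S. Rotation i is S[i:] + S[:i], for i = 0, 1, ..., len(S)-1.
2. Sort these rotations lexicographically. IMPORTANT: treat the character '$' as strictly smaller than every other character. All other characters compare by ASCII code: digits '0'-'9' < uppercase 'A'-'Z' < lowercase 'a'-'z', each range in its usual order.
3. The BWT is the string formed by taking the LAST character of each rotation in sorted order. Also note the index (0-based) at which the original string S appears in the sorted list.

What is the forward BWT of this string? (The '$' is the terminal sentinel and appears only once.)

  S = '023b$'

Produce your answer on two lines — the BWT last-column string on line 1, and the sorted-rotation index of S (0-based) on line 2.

Answer: b$023
1

Derivation:
All 5 rotations (rotation i = S[i:]+S[:i]):
  rot[0] = 023b$
  rot[1] = 23b$0
  rot[2] = 3b$02
  rot[3] = b$023
  rot[4] = $023b
Sorted (with $ < everything):
  sorted[0] = $023b  (last char: 'b')
  sorted[1] = 023b$  (last char: '$')
  sorted[2] = 23b$0  (last char: '0')
  sorted[3] = 3b$02  (last char: '2')
  sorted[4] = b$023  (last char: '3')
Last column: b$023
Original string S is at sorted index 1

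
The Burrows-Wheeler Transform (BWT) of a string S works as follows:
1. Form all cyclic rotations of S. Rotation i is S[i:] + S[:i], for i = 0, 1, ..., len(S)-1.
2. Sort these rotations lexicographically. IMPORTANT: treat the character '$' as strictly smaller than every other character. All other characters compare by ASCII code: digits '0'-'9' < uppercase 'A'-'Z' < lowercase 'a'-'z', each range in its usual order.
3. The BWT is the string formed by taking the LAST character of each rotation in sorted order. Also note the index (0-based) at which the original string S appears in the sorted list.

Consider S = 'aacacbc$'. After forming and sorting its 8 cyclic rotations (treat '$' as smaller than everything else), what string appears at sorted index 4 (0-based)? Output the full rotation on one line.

All 8 rotations (rotation i = S[i:]+S[:i]):
  rot[0] = aacacbc$
  rot[1] = acacbc$a
  rot[2] = cacbc$aa
  rot[3] = acbc$aac
  rot[4] = cbc$aaca
  rot[5] = bc$aacac
  rot[6] = c$aacacb
  rot[7] = $aacacbc
Sorted (with $ < everything):
  sorted[0] = $aacacbc
  sorted[1] = aacacbc$
  sorted[2] = acacbc$a
  sorted[3] = acbc$aac
  sorted[4] = bc$aacac
  sorted[5] = c$aacacb
  sorted[6] = cacbc$aa
  sorted[7] = cbc$aaca
sorted[4] = bc$aacac

Answer: bc$aacac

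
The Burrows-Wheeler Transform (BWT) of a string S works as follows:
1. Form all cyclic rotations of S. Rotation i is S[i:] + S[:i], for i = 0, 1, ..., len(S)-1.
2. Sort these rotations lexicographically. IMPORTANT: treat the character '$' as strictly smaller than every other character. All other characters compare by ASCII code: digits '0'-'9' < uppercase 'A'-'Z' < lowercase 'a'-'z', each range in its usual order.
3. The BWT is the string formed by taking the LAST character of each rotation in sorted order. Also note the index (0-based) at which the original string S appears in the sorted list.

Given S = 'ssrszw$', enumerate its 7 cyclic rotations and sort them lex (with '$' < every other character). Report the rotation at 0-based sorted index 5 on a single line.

All 7 rotations (rotation i = S[i:]+S[:i]):
  rot[0] = ssrszw$
  rot[1] = srszw$s
  rot[2] = rszw$ss
  rot[3] = szw$ssr
  rot[4] = zw$ssrs
  rot[5] = w$ssrsz
  rot[6] = $ssrszw
Sorted (with $ < everything):
  sorted[0] = $ssrszw
  sorted[1] = rszw$ss
  sorted[2] = srszw$s
  sorted[3] = ssrszw$
  sorted[4] = szw$ssr
  sorted[5] = w$ssrsz
  sorted[6] = zw$ssrs
sorted[5] = w$ssrsz

Answer: w$ssrsz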